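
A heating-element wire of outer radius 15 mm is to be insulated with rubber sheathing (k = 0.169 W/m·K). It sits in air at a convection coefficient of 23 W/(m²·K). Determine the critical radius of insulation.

For a cylinder r_cr = k/h = 0.169/23
r_cr = 7.35 mm; since the bare radius (15 mm) is above r_cr, any added insulation will reduce heat loss.

r_cr ≈ 7.35 mm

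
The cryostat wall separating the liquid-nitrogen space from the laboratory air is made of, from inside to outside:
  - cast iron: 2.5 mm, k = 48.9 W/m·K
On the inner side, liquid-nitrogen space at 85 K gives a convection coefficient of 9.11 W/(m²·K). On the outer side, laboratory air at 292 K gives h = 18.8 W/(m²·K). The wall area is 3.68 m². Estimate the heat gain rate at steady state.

Q ≈ 4670 W

Series thermal resistances:
R_inner film = 1/(h_i·A) = 1/(9.11×3.68) = 0.02983 K/W
R_cast iron = L/(kA) = 0.0025/(48.9×3.68) = 1.389×10^-5 K/W
R_outer film = 1/(h_o·A) = 1/(18.8×3.68) = 0.01445 K/W
R_total = 0.0443 K/W
Q = ΔT / R_total = 207 / 0.0443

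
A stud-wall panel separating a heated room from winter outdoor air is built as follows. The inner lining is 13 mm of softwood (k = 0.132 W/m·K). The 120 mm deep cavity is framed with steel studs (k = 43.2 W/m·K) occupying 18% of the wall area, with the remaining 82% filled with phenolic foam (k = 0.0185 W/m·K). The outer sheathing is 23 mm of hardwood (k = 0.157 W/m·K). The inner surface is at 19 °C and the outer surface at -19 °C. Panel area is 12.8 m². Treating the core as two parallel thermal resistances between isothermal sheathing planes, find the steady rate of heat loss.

Q ≈ 1870 W

Sheathing layers in series; stud and cavity paths in parallel between them.
R_inner = 0.013/(0.132×12.8) = 0.007694 K/W
R_stud  = 0.12/(43.2×0.18×12.8) = 0.001206 K/W
R_cav   = 0.12/(0.0185×0.82×12.8) = 0.618 K/W
1/R_core = 1/R_stud + 1/R_cav → R_core = 0.001203 K/W
R_outer = 0.023/(0.157×12.8) = 0.01145 K/W
R_total = 0.02034 K/W
Q = ΔT/R_total = 38/0.02034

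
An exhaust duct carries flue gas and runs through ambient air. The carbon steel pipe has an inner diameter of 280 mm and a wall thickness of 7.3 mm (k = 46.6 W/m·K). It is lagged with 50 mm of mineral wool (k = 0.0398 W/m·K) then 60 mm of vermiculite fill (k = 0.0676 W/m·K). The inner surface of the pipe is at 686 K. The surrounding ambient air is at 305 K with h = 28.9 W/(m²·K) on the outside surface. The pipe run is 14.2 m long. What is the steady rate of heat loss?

Cylindrical conduction, so R = ln(r₂/r₁)/(2πkL) per layer, in series:
R_carbon steel pipe wall = ln(147.3/140)/(2π×46.6×14.2) = 1.223×10^-5 K/W
R_mineral wool = ln(197.3/147.3)/(2π×0.0398×14.2) = 0.0823 K/W
R_vermiculite fill = ln(257.3/197.3)/(2π×0.0676×14.2) = 0.04402 K/W
R_outer film = 1/(h_o·2πr_oL) = 1/(28.9×2π×0.2573×14.2) = 0.001507 K/W
R_total = 0.1278 K/W
Q = ΔT/R_total = 381/0.1278

Q ≈ 2980 W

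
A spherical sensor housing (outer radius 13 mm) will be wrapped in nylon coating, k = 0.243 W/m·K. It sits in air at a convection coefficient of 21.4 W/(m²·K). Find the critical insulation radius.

r_cr ≈ 22.7 mm

For a sphere r_cr = 2k/h = 2×0.243/21.4
r_cr = 22.7 mm; since the bare radius (13 mm) is below r_cr, adding a thin layer of insulation will *increase* heat loss.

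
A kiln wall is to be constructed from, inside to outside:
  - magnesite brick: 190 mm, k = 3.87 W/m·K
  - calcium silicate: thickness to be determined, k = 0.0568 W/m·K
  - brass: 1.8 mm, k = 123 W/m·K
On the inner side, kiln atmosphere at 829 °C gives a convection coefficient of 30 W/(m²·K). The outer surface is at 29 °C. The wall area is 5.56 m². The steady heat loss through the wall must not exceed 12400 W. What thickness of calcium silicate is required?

Treating each layer as a thermal resistance in series:
R_inner film = 1/(h_i·A) = 1/(30×5.56) = 0.005995 K/W
R_magnesite brick = L/(kA) = 0.19/(3.87×5.56) = 0.00883 K/W
R_brass = L/(kA) = 0.0018/(123×5.56) = 2.632×10^-6 K/W
Sum of the known resistances R_other = 0.01483 K/W
Required total resistance R_tot = ΔT/Q_allow = 800/12400 = 0.06452 K/W
R_calcium silicate = R_tot − R_other = 0.04969 K/W
L = R·k·A = 0.04969×0.0568×5.56

L ≈ 15.7 mm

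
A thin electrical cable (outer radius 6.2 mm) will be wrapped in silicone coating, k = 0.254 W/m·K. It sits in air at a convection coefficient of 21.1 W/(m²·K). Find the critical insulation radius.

For a cylinder r_cr = k/h = 0.254/21.1
r_cr = 12 mm; since the bare radius (6.2 mm) is below r_cr, adding a thin layer of insulation will *increase* heat loss.

r_cr ≈ 12 mm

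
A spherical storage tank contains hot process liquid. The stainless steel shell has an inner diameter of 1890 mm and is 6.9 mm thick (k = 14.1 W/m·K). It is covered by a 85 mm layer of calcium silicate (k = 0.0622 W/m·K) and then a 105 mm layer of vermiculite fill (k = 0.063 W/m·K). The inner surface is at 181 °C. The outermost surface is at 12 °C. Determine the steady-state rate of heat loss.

Radial (spherical) resistances in series:
R_stainless steel shell = (1/0.945 − 1/0.9519)/(4π×14.1) = 4.329×10^-5 K/W
R_calcium silicate = (1/0.9519 − 1/1.0369)/(4π×0.0622) = 0.1102 K/W
R_vermiculite fill = (1/1.0369 − 1/1.1419)/(4π×0.063) = 0.112 K/W
R_total = 0.2222 K/W
Q = ΔT/R_total = 169/0.2222

Q ≈ 760 W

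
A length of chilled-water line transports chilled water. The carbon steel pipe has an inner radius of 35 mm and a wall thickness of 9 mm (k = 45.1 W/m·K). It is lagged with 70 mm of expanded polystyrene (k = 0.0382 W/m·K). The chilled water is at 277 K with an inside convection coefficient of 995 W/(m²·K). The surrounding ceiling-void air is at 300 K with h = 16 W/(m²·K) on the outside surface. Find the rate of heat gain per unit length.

q′ ≈ 5.67 W/m

For a radial system each layer contributes R = ln(r_out/r_in)/(2πkL); films add R = 1/(hA).
R_inner film = 1/(h_i·2πr₁L) = 1/(995×2π×0.035×1) = 0.00457 K/W
R_carbon steel pipe wall = ln(44/35)/(2π×45.1×1) = 8.076×10^-4 K/W
R_expanded polystyrene = ln(114/44)/(2π×0.0382×1) = 3.966 K/W
R_outer film = 1/(h_o·2πr_oL) = 1/(16×2π×0.114×1) = 0.08726 K/W
R_total = 4.059 K/W
Q = ΔT/R_total = 23/4.059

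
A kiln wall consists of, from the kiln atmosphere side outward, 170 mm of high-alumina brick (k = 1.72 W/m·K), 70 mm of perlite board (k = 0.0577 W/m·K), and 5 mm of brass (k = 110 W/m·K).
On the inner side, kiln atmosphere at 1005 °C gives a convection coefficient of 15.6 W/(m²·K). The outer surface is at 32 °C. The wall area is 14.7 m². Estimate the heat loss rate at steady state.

Q ≈ 10400 W

Thermal resistances in series:
R_inner film = 1/(h_i·A) = 1/(15.6×14.7) = 0.004361 K/W
R_high-alumina brick = L/(kA) = 0.17/(1.72×14.7) = 0.006724 K/W
R_perlite board = L/(kA) = 0.07/(0.0577×14.7) = 0.08253 K/W
R_brass = L/(kA) = 0.005/(110×14.7) = 3.092×10^-6 K/W
R_total = 0.09362 K/W
Q = ΔT / R_total = 973 / 0.09362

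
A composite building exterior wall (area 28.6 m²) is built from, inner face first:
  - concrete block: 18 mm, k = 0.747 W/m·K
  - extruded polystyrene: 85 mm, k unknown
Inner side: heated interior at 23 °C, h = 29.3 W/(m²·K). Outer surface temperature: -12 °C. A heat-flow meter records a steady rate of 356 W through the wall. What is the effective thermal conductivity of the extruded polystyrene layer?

Thermal resistances in series:
R_inner film = 1/(h_i·A) = 1/(29.3×28.6) = 0.001193 K/W
R_concrete block = L/(kA) = 0.018/(0.747×28.6) = 8.425×10^-4 K/W
Sum of known resistances R_other = 0.002036 K/W
Total R = ΔT/Q = 35/356 = 0.09831 K/W
R_extruded polystyrene = R_total − R_other = 0.09628 K/W
k = L/(R·A) = 0.085/(0.09628×28.6)

k ≈ 0.0309 W/(m·K)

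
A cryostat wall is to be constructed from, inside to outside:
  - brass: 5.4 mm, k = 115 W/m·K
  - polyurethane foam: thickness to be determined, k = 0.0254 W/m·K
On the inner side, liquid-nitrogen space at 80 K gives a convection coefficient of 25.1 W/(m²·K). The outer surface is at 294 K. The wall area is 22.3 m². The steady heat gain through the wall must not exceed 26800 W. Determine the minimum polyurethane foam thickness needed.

L ≈ 3.51 mm

Model the wall as resistances in series:
R_inner film = 1/(h_i·A) = 1/(25.1×22.3) = 0.001787 K/W
R_brass = L/(kA) = 0.0054/(115×22.3) = 2.106×10^-6 K/W
Sum of the known resistances R_other = 0.001789 K/W
Required total resistance R_tot = ΔT/Q_allow = 214/26800 = 0.007985 K/W
R_polyurethane foam = R_tot − R_other = 0.006196 K/W
L = R·k·A = 0.006196×0.0254×22.3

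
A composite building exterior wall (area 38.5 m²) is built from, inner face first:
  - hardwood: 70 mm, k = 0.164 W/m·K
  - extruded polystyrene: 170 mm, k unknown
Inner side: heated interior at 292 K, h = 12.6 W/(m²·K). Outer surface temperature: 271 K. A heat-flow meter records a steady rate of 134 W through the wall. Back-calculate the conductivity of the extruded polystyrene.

Series thermal resistances:
R_inner film = 1/(h_i·A) = 1/(12.6×38.5) = 0.002061 K/W
R_hardwood = L/(kA) = 0.07/(0.164×38.5) = 0.01109 K/W
Sum of known resistances R_other = 0.01315 K/W
Total R = ΔT/Q = 21/134 = 0.1567 K/W
R_extruded polystyrene = R_total − R_other = 0.1436 K/W
k = L/(R·A) = 0.17/(0.1436×38.5)

k ≈ 0.0308 W/(m·K)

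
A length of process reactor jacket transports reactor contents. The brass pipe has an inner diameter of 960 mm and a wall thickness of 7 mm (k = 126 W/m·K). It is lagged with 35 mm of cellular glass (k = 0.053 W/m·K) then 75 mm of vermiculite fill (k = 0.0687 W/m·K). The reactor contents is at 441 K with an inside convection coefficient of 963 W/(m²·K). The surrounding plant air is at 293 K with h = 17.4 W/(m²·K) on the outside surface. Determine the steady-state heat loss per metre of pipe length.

q′ ≈ 277 W/m

Per-layer cylindrical resistances, series-summed:
R_inner film = 1/(h_i·2πr₁L) = 1/(963×2π×0.48×1) = 3.443×10^-4 K/W
R_brass pipe wall = ln(487/480)/(2π×126×1) = 1.829×10^-5 K/W
R_cellular glass = ln(522/487)/(2π×0.053×1) = 0.2084 K/W
R_vermiculite fill = ln(597/522)/(2π×0.0687×1) = 0.311 K/W
R_outer film = 1/(h_o·2πr_oL) = 1/(17.4×2π×0.597×1) = 0.01532 K/W
R_total = 0.5351 K/W
Q = ΔT/R_total = 148/0.5351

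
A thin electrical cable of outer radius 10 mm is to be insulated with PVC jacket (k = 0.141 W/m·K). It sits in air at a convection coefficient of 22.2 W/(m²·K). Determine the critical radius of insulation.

For a cylinder r_cr = k/h = 0.141/22.2
r_cr = 6.35 mm; since the bare radius (10 mm) is above r_cr, any added insulation will reduce heat loss.

r_cr ≈ 6.35 mm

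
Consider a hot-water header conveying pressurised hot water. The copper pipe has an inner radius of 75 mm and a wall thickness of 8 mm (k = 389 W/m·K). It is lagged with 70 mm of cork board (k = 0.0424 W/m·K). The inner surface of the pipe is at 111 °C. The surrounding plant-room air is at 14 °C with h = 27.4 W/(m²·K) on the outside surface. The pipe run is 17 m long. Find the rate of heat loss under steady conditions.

Cylindrical conduction, so R = ln(r₂/r₁)/(2πkL) per layer, in series:
R_copper pipe wall = ln(83/75)/(2π×389×17) = 2.439×10^-6 K/W
R_cork board = ln(153/83)/(2π×0.0424×17) = 0.135 K/W
R_outer film = 1/(h_o·2πr_oL) = 1/(27.4×2π×0.153×17) = 0.002233 K/W
R_total = 0.1373 K/W
Q = ΔT/R_total = 97/0.1373

Q ≈ 707 W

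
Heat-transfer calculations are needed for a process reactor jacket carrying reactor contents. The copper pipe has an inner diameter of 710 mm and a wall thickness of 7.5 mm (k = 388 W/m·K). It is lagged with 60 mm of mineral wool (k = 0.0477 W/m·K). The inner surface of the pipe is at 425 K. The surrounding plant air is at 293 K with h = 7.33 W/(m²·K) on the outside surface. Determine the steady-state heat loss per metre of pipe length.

q′ ≈ 235 W/m

Radial resistances (cylindrical: R_cond = ln(r_o/r_i)/(2πkL), R_conv = 1/(h·2πrL)):
R_copper pipe wall = ln(362.5/355)/(2π×388×1) = 8.576×10^-6 K/W
R_mineral wool = ln(422.5/362.5)/(2π×0.0477×1) = 0.511 K/W
R_outer film = 1/(h_o·2πr_oL) = 1/(7.33×2π×0.4225×1) = 0.05139 K/W
R_total = 0.5624 K/W
Q = ΔT/R_total = 132/0.5624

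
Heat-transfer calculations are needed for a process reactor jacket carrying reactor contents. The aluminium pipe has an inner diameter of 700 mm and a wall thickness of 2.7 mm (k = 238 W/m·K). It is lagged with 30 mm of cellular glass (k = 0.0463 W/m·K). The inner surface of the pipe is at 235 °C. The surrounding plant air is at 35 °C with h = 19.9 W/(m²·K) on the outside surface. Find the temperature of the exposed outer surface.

Cylindrical conduction, so R = ln(r₂/r₁)/(2πkL) per layer, in series:
R_aluminium pipe wall = ln(352.7/350)/(2π×238×1) = 5.139×10^-6 K/W
R_cellular glass = ln(382.7/352.7)/(2π×0.0463×1) = 0.2806 K/W
R_outer film = 1/(h_o·2πr_oL) = 1/(19.9×2π×0.3827×1) = 0.0209 K/W
R_total = 0.3015 K/W
Q = ΔT/R_total = 200/0.3015
Q = 663 W/m
T_interface = T_inner − Q·ΣR(inner→interface) = 235 − 663×0.2806

T ≈ 48.9 °C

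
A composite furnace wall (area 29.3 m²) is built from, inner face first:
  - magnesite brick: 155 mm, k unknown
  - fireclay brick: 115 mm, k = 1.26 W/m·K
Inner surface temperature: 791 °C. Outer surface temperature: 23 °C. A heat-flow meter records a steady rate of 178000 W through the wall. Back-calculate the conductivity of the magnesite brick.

Series thermal resistances:
R_fireclay brick = L/(kA) = 0.115/(1.26×29.3) = 0.003115 K/W
Sum of known resistances R_other = 0.003115 K/W
Total R = ΔT/Q = 768/178000 = 0.004315 K/W
R_magnesite brick = R_total − R_other = 0.0012 K/W
k = L/(R·A) = 0.155/(0.0012×29.3)

k ≈ 4.41 W/(m·K)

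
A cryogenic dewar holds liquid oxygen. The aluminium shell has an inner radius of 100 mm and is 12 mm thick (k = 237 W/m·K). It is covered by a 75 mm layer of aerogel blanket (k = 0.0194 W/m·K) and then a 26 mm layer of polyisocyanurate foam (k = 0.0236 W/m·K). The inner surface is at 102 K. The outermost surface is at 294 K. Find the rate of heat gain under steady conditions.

Each spherical layer contributes R = (1/r_i − 1/r_o)/(4πk):
R_aluminium shell = (1/0.1 − 1/0.112)/(4π×237) = 3.598×10^-4 K/W
R_aerogel blanket = (1/0.112 − 1/0.187)/(4π×0.0194) = 14.69 K/W
R_polyisocyanurate foam = (1/0.187 − 1/0.213)/(4π×0.0236) = 2.201 K/W
R_total = 16.89 K/W
Q = ΔT/R_total = 192/16.89

Q ≈ 11.4 W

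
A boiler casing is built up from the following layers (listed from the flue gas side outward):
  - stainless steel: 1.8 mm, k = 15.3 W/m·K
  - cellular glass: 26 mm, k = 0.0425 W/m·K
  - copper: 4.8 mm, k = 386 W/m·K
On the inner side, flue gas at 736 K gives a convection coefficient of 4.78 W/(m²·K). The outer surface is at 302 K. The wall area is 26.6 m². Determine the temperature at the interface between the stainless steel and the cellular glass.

Thermal resistances in series:
R_inner film = 1/(h_i·A) = 1/(4.78×26.6) = 0.007865 K/W
R_stainless steel = L/(kA) = 0.0018/(15.3×26.6) = 4.423×10^-6 K/W
R_cellular glass = L/(kA) = 0.026/(0.0425×26.6) = 0.023 K/W
R_copper = L/(kA) = 0.0048/(386×26.6) = 4.675×10^-7 K/W
R_total = 0.03087 K/W;  Q = ΔT/R_total = 434/0.03087 = 14060 W
T_interface = T_inner − Q·ΣR(inner→interface) = 736 − 14100×0.007869

T ≈ 625 K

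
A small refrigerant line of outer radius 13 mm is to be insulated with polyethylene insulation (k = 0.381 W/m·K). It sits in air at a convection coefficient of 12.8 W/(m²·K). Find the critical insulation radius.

For a cylinder r_cr = k/h = 0.381/12.8
r_cr = 29.8 mm; since the bare radius (13 mm) is below r_cr, adding a thin layer of insulation will *increase* heat loss.

r_cr ≈ 29.8 mm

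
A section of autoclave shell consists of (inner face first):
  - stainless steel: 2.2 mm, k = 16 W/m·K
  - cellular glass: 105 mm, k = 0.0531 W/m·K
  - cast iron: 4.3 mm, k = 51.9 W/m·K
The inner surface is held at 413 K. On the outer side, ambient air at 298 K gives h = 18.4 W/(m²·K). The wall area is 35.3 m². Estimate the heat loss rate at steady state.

Thermal resistances in series:
R_stainless steel = L/(kA) = 0.0022/(16×35.3) = 3.895×10^-6 K/W
R_cellular glass = L/(kA) = 0.105/(0.0531×35.3) = 0.05602 K/W
R_cast iron = L/(kA) = 0.0043/(51.9×35.3) = 2.347×10^-6 K/W
R_outer film = 1/(h_o·A) = 1/(18.4×35.3) = 0.00154 K/W
R_total = 0.05756 K/W
Q = ΔT / R_total = 115 / 0.05756

Q ≈ 2000 W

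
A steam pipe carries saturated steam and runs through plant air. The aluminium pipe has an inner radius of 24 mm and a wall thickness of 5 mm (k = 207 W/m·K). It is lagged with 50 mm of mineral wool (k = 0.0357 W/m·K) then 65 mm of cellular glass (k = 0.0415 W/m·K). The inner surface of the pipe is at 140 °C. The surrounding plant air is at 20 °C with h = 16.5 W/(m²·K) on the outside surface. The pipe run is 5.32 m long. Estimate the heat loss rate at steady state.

Q ≈ 93.4 W

Treating each annulus and film as a series resistance:
R_aluminium pipe wall = ln(29/24)/(2π×207×5.32) = 2.735×10^-5 K/W
R_mineral wool = ln(79/29)/(2π×0.0357×5.32) = 0.8398 K/W
R_cellular glass = ln(144/79)/(2π×0.0415×5.32) = 0.4328 K/W
R_outer film = 1/(h_o·2πr_oL) = 1/(16.5×2π×0.144×5.32) = 0.01259 K/W
R_total = 1.285 K/W
Q = ΔT/R_total = 120/1.285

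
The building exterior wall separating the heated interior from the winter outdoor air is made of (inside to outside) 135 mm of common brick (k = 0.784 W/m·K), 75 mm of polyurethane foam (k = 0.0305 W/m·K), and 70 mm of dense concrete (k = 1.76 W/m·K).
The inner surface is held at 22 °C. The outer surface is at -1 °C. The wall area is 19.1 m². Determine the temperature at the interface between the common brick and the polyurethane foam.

Thermal resistances in series:
R_common brick = L/(kA) = 0.135/(0.784×19.1) = 0.009015 K/W
R_polyurethane foam = L/(kA) = 0.075/(0.0305×19.1) = 0.1287 K/W
R_dense concrete = L/(kA) = 0.07/(1.76×19.1) = 0.002082 K/W
R_total = 0.1398 K/W;  Q = ΔT/R_total = 23/0.1398 = 164.5 W
T_interface = T_inner − Q·ΣR(inner→interface) = 22 − 164×0.009015

T ≈ 20.5 °C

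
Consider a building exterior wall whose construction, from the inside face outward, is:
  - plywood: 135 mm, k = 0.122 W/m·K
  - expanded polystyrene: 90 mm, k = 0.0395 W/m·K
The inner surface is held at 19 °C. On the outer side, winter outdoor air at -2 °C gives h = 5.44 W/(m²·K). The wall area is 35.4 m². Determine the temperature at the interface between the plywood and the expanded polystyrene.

Treating each layer as a thermal resistance in series:
R_plywood = L/(kA) = 0.135/(0.122×35.4) = 0.03126 K/W
R_expanded polystyrene = L/(kA) = 0.09/(0.0395×35.4) = 0.06436 K/W
R_outer film = 1/(h_o·A) = 1/(5.44×35.4) = 0.005193 K/W
R_total = 0.1008 K/W;  Q = ΔT/R_total = 21/0.1008 = 208.3 W
T_interface = T_inner − Q·ΣR(inner→interface) = 19 − 208×0.03126

T ≈ 12.5 °C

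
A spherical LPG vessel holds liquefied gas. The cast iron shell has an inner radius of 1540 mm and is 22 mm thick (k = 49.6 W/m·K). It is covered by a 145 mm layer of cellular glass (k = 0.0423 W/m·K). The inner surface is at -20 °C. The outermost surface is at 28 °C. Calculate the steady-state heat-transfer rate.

Q ≈ 469 W

Each spherical layer contributes R = (1/r_i − 1/r_o)/(4πk):
R_cast iron shell = (1/1.54 − 1/1.562)/(4π×49.6) = 1.467×10^-5 K/W
R_cellular glass = (1/1.562 − 1/1.707)/(4π×0.0423) = 0.1023 K/W
R_total = 0.1023 K/W
Q = ΔT/R_total = 48/0.1023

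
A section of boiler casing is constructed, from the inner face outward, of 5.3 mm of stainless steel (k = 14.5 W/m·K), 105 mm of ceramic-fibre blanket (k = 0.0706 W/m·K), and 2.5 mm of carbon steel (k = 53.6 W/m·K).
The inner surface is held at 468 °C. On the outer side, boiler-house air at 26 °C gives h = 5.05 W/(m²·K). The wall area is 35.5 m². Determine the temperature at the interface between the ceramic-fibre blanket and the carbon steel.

T ≈ 77.9 °C

Model the wall as resistances in series:
R_stainless steel = L/(kA) = 0.0053/(14.5×35.5) = 1.03×10^-5 K/W
R_ceramic-fibre blanket = L/(kA) = 0.105/(0.0706×35.5) = 0.04189 K/W
R_carbon steel = L/(kA) = 0.0025/(53.6×35.5) = 1.314×10^-6 K/W
R_outer film = 1/(h_o·A) = 1/(5.05×35.5) = 0.005578 K/W
R_total = 0.04748 K/W;  Q = ΔT/R_total = 442/0.04748 = 9308 W
T_interface = T_inner − Q·ΣR(inner→interface) = 468 − 9310×0.0419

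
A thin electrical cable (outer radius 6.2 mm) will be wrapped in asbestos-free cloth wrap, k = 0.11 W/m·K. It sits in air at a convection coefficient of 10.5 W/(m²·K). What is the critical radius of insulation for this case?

For a cylinder r_cr = k/h = 0.11/10.5
r_cr = 10.5 mm; since the bare radius (6.2 mm) is below r_cr, adding a thin layer of insulation will *increase* heat loss.

r_cr ≈ 10.5 mm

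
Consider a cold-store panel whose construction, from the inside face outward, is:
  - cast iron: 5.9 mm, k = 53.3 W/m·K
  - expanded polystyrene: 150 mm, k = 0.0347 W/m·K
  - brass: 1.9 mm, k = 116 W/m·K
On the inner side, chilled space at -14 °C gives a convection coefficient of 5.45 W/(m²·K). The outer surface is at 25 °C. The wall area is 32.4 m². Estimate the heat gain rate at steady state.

Q ≈ 280 W

Model the wall as resistances in series:
R_inner film = 1/(h_i·A) = 1/(5.45×32.4) = 0.005663 K/W
R_cast iron = L/(kA) = 0.0059/(53.3×32.4) = 3.416×10^-6 K/W
R_expanded polystyrene = L/(kA) = 0.15/(0.0347×32.4) = 0.1334 K/W
R_brass = L/(kA) = 0.0019/(116×32.4) = 5.055×10^-7 K/W
R_total = 0.1391 K/W
Q = ΔT / R_total = 39 / 0.1391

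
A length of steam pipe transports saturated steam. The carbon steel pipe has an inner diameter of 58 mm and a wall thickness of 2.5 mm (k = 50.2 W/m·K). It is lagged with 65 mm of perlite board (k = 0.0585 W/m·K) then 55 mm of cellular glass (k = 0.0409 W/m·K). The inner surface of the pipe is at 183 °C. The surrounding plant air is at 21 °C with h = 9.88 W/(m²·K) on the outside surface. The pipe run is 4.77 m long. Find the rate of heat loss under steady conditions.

Per-layer cylindrical resistances, series-summed:
R_carbon steel pipe wall = ln(31.5/29)/(2π×50.2×4.77) = 5.496×10^-5 K/W
R_perlite board = ln(96.5/31.5)/(2π×0.0585×4.77) = 0.6385 K/W
R_cellular glass = ln(151.5/96.5)/(2π×0.0409×4.77) = 0.368 K/W
R_outer film = 1/(h_o·2πr_oL) = 1/(9.88×2π×0.1515×4.77) = 0.02229 K/W
R_total = 1.029 K/W
Q = ΔT/R_total = 162/1.029

Q ≈ 157 W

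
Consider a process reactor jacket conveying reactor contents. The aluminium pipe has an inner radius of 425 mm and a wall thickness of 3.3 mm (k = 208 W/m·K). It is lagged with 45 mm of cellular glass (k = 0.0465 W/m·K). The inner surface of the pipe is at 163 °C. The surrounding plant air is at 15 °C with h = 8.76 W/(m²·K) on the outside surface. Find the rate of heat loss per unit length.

q′ ≈ 389 W/m

Per-layer cylindrical resistances, series-summed:
R_aluminium pipe wall = ln(428.3/425)/(2π×208×1) = 5.918×10^-6 K/W
R_cellular glass = ln(473.3/428.3)/(2π×0.0465×1) = 0.3419 K/W
R_outer film = 1/(h_o·2πr_oL) = 1/(8.76×2π×0.4733×1) = 0.03839 K/W
R_total = 0.3803 K/W
Q = ΔT/R_total = 148/0.3803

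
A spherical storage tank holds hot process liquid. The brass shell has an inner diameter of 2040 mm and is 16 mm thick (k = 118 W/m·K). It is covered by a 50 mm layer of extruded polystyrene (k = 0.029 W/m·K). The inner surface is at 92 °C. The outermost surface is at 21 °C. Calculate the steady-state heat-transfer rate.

Spherical conduction: R = (1/r_in − 1/r_out)/(4πk) per layer; series-sum.
R_brass shell = (1/1.02 − 1/1.036)/(4π×118) = 1.021×10^-5 K/W
R_extruded polystyrene = (1/1.036 − 1/1.086)/(4π×0.029) = 0.1219 K/W
R_total = 0.122 K/W
Q = ΔT/R_total = 71/0.122

Q ≈ 582 W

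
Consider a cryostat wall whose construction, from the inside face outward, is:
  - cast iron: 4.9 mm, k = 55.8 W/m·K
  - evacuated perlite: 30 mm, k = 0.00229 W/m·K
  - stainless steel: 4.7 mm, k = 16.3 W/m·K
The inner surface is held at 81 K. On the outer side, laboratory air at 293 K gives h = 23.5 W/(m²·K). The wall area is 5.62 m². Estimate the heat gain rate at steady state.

Using the resistance-network approach (series):
R_cast iron = L/(kA) = 0.0049/(55.8×5.62) = 1.563×10^-5 K/W
R_evacuated perlite = L/(kA) = 0.03/(0.00229×5.62) = 2.331 K/W
R_stainless steel = L/(kA) = 0.0047/(16.3×5.62) = 5.131×10^-5 K/W
R_outer film = 1/(h_o·A) = 1/(23.5×5.62) = 0.007572 K/W
R_total = 2.339 K/W
Q = ΔT / R_total = 212 / 2.339

Q ≈ 90.6 W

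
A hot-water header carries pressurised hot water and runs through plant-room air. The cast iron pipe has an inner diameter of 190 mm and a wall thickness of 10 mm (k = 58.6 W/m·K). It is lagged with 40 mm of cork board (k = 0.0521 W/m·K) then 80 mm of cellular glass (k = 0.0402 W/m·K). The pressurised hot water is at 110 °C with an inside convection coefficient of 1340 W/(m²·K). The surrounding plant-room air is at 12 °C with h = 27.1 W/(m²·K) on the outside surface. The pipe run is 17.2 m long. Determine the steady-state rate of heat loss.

Q ≈ 612 W

For a radial system each layer contributes R = ln(r_out/r_in)/(2πkL); films add R = 1/(hA).
R_inner film = 1/(h_i·2πr₁L) = 1/(1340×2π×0.095×17.2) = 7.269×10^-5 K/W
R_cast iron pipe wall = ln(105/95)/(2π×58.6×17.2) = 1.58×10^-5 K/W
R_cork board = ln(145/105)/(2π×0.0521×17.2) = 0.05733 K/W
R_cellular glass = ln(225/145)/(2π×0.0402×17.2) = 0.1011 K/W
R_outer film = 1/(h_o·2πr_oL) = 1/(27.1×2π×0.225×17.2) = 0.001518 K/W
R_total = 0.1601 K/W
Q = ΔT/R_total = 98/0.1601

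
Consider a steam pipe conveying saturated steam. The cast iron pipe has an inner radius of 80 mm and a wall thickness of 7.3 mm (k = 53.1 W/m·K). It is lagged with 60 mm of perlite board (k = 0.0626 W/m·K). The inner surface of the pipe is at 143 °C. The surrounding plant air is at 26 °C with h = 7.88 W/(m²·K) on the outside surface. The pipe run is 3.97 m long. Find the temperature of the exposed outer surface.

T ≈ 36.9 °C

Radial resistances (cylindrical: R_cond = ln(r_o/r_i)/(2πkL), R_conv = 1/(h·2πrL)):
R_cast iron pipe wall = ln(87.3/80)/(2π×53.1×3.97) = 6.593×10^-5 K/W
R_perlite board = ln(147.3/87.3)/(2π×0.0626×3.97) = 0.335 K/W
R_outer film = 1/(h_o·2πr_oL) = 1/(7.88×2π×0.1473×3.97) = 0.03454 K/W
R_total = 0.3696 K/W
Q = ΔT/R_total = 117/0.3696
Q = 317 W
T_interface = T_inner − Q·ΣR(inner→interface) = 143 − 317×0.3351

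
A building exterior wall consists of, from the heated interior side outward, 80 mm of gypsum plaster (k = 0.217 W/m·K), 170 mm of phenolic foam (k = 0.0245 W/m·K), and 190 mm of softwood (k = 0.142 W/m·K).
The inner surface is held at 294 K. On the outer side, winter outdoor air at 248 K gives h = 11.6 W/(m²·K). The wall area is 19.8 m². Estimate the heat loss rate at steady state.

Q ≈ 104 W

Treating each layer as a thermal resistance in series:
R_gypsum plaster = L/(kA) = 0.08/(0.217×19.8) = 0.01862 K/W
R_phenolic foam = L/(kA) = 0.17/(0.0245×19.8) = 0.3504 K/W
R_softwood = L/(kA) = 0.19/(0.142×19.8) = 0.06758 K/W
R_outer film = 1/(h_o·A) = 1/(11.6×19.8) = 0.004354 K/W
R_total = 0.441 K/W
Q = ΔT / R_total = 46 / 0.441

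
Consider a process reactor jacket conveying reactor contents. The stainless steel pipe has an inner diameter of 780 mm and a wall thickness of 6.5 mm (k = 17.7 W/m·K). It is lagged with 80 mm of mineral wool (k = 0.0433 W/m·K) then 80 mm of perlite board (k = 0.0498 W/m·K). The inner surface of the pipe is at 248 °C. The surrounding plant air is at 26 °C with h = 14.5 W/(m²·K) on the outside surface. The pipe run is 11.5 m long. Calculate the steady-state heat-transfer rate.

Per-layer cylindrical resistances, series-summed:
R_stainless steel pipe wall = ln(396.5/390)/(2π×17.7×11.5) = 1.292×10^-5 K/W
R_mineral wool = ln(476.5/396.5)/(2π×0.0433×11.5) = 0.05874 K/W
R_perlite board = ln(556.5/476.5)/(2π×0.0498×11.5) = 0.04313 K/W
R_outer film = 1/(h_o·2πr_oL) = 1/(14.5×2π×0.5565×11.5) = 0.001715 K/W
R_total = 0.1036 K/W
Q = ΔT/R_total = 222/0.1036

Q ≈ 2140 W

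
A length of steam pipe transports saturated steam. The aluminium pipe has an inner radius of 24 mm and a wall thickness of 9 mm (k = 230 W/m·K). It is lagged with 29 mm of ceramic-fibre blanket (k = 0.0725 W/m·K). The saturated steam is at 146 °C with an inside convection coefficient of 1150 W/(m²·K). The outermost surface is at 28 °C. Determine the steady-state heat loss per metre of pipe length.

q′ ≈ 84.9 W/m

Cylindrical conduction, so R = ln(r₂/r₁)/(2πkL) per layer, in series:
R_inner film = 1/(h_i·2πr₁L) = 1/(1150×2π×0.024×1) = 0.005766 K/W
R_aluminium pipe wall = ln(33/24)/(2π×230×1) = 2.204×10^-4 K/W
R_ceramic-fibre blanket = ln(62/33)/(2π×0.0725×1) = 1.384 K/W
R_total = 1.39 K/W
Q = ΔT/R_total = 118/1.39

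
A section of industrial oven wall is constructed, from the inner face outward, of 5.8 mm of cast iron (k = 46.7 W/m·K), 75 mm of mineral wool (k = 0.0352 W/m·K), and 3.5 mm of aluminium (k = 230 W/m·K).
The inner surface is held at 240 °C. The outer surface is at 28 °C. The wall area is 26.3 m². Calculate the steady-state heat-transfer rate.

Thermal resistances in series:
R_cast iron = L/(kA) = 0.0058/(46.7×26.3) = 4.722×10^-6 K/W
R_mineral wool = L/(kA) = 0.075/(0.0352×26.3) = 0.08101 K/W
R_aluminium = L/(kA) = 0.0035/(230×26.3) = 5.786×10^-7 K/W
R_total = 0.08102 K/W
Q = ΔT / R_total = 212 / 0.08102

Q ≈ 2620 W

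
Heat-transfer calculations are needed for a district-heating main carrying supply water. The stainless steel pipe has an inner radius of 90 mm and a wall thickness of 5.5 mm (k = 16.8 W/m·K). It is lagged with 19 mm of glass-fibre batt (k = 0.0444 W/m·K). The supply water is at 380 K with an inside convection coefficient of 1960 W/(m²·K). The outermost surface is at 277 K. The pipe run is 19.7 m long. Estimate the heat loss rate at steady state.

Q ≈ 3110 W

Treating each annulus and film as a series resistance:
R_inner film = 1/(h_i·2πr₁L) = 1/(1960×2π×0.09×19.7) = 4.58×10^-5 K/W
R_stainless steel pipe wall = ln(95.5/90)/(2π×16.8×19.7) = 2.852×10^-5 K/W
R_glass-fibre batt = ln(114.5/95.5)/(2π×0.0444×19.7) = 0.03302 K/W
R_total = 0.03309 K/W
Q = ΔT/R_total = 103/0.03309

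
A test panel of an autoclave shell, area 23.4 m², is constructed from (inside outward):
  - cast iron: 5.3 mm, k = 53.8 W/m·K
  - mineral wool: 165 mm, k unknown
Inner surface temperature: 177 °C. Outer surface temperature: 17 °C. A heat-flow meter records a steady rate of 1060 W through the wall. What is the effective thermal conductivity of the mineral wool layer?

Thermal resistances in series:
R_cast iron = L/(kA) = 0.0053/(53.8×23.4) = 4.21×10^-6 K/W
Sum of known resistances R_other = 4.21×10^-6 K/W
Total R = ΔT/Q = 160/1060 = 0.1509 K/W
R_mineral wool = R_total − R_other = 0.1509 K/W
k = L/(R·A) = 0.165/(0.1509×23.4)

k ≈ 0.0467 W/(m·K)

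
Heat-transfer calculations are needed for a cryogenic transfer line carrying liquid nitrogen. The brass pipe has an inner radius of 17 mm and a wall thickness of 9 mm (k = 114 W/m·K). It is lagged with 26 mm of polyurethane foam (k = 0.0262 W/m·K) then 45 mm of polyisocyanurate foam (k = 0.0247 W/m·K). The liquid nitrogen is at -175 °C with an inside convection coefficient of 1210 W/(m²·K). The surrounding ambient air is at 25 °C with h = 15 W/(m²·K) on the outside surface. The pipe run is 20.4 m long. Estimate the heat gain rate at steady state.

Radial resistances (cylindrical: R_cond = ln(r_o/r_i)/(2πkL), R_conv = 1/(h·2πrL)):
R_inner film = 1/(h_i·2πr₁L) = 1/(1210×2π×0.017×20.4) = 3.793×10^-4 K/W
R_brass pipe wall = ln(26/17)/(2π×114×20.4) = 2.908×10^-5 K/W
R_polyurethane foam = ln(52/26)/(2π×0.0262×20.4) = 0.2064 K/W
R_polyisocyanurate foam = ln(97/52)/(2π×0.0247×20.4) = 0.1969 K/W
R_outer film = 1/(h_o·2πr_oL) = 1/(15×2π×0.097×20.4) = 0.005362 K/W
R_total = 0.4091 K/W
Q = ΔT/R_total = 200/0.4091

Q ≈ 489 W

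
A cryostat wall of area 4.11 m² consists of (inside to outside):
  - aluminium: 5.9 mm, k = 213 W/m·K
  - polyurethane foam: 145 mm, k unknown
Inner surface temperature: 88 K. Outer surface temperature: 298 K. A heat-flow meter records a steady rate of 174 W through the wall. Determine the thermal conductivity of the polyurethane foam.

k ≈ 0.0292 W/(m·K)

Model the wall as resistances in series:
R_aluminium = L/(kA) = 0.0059/(213×4.11) = 6.74×10^-6 K/W
Sum of known resistances R_other = 6.74×10^-6 K/W
Total R = ΔT/Q = 210/174 = 1.207 K/W
R_polyurethane foam = R_total − R_other = 1.207 K/W
k = L/(R·A) = 0.145/(1.207×4.11)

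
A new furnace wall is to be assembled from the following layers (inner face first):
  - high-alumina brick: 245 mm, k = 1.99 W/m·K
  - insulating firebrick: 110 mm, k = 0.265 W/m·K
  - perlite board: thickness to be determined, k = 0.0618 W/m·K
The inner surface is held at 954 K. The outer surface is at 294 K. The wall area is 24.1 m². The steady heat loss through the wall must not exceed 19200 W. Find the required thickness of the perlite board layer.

L ≈ 17.9 mm

Model the wall as resistances in series:
R_high-alumina brick = L/(kA) = 0.245/(1.99×24.1) = 0.005109 K/W
R_insulating firebrick = L/(kA) = 0.11/(0.265×24.1) = 0.01722 K/W
Sum of the known resistances R_other = 0.02233 K/W
Required total resistance R_tot = ΔT/Q_allow = 660/19200 = 0.03438 K/W
R_perlite board = R_tot − R_other = 0.01204 K/W
L = R·k·A = 0.01204×0.0618×24.1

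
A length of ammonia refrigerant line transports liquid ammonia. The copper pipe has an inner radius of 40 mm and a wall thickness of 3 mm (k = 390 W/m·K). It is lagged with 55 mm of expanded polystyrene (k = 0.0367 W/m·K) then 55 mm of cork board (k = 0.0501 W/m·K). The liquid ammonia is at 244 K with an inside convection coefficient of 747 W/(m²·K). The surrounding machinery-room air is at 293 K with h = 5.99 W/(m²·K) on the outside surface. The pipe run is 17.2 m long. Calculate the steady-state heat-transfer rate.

Q ≈ 163 W

For a radial system each layer contributes R = ln(r_out/r_in)/(2πkL); films add R = 1/(hA).
R_inner film = 1/(h_i·2πr₁L) = 1/(747×2π×0.04×17.2) = 3.097×10^-4 K/W
R_copper pipe wall = ln(43/40)/(2π×390×17.2) = 1.716×10^-6 K/W
R_expanded polystyrene = ln(98/43)/(2π×0.0367×17.2) = 0.2077 K/W
R_cork board = ln(153/98)/(2π×0.0501×17.2) = 0.08228 K/W
R_outer film = 1/(h_o·2πr_oL) = 1/(5.99×2π×0.153×17.2) = 0.0101 K/W
R_total = 0.3004 K/W
Q = ΔT/R_total = 49/0.3004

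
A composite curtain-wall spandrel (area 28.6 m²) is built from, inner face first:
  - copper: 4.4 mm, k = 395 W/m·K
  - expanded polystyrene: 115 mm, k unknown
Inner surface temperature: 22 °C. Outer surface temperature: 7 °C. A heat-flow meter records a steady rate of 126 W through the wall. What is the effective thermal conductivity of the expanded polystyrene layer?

Model the wall as resistances in series:
R_copper = L/(kA) = 0.0044/(395×28.6) = 3.895×10^-7 K/W
Sum of known resistances R_other = 3.895×10^-7 K/W
Total R = ΔT/Q = 15/126 = 0.119 K/W
R_expanded polystyrene = R_total − R_other = 0.119 K/W
k = L/(R·A) = 0.115/(0.119×28.6)

k ≈ 0.0338 W/(m·K)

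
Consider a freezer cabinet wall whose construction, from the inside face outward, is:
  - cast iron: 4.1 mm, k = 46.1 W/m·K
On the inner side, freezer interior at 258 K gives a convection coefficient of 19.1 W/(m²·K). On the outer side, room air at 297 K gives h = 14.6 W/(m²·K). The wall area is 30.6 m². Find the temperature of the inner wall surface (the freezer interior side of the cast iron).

Using the resistance-network approach (series):
R_inner film = 1/(h_i·A) = 1/(19.1×30.6) = 0.001711 K/W
R_cast iron = L/(kA) = 0.0041/(46.1×30.6) = 2.906×10^-6 K/W
R_outer film = 1/(h_o·A) = 1/(14.6×30.6) = 0.002238 K/W
R_total = 0.003952 K/W;  Q = ΔT/R_total = 39/0.003952 = 9868 W
T_interface = T_inner + Q·ΣR(inner→interface) = 258 + 9870×0.001711

T ≈ 275 K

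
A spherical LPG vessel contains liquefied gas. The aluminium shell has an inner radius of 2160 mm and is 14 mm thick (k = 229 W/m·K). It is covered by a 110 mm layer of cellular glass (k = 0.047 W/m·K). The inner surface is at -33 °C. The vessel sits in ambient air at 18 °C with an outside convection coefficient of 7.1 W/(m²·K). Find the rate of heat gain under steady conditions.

Q ≈ 1290 W

Spherical conduction: R = (1/r_in − 1/r_out)/(4πk) per layer; series-sum.
R_aluminium shell = (1/2.16 − 1/2.174)/(4π×229) = 1.036×10^-6 K/W
R_cellular glass = (1/2.174 − 1/2.284)/(4π×0.047) = 0.03751 K/W
R_outer film = 1/(h·4πr_o²) = 1/(7.1×4π×2.284²) = 0.002149 K/W
R_total = 0.03966 K/W
Q = ΔT/R_total = 51/0.03966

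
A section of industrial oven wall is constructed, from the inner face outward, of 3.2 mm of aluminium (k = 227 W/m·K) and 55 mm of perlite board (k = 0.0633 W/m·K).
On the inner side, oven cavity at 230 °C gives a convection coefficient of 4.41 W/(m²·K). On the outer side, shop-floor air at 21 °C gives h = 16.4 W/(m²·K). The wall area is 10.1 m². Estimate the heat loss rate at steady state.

Q ≈ 1830 W

Thermal resistances in series:
R_inner film = 1/(h_i·A) = 1/(4.41×10.1) = 0.02245 K/W
R_aluminium = L/(kA) = 0.0032/(227×10.1) = 1.396×10^-6 K/W
R_perlite board = L/(kA) = 0.055/(0.0633×10.1) = 0.08603 K/W
R_outer film = 1/(h_o·A) = 1/(16.4×10.1) = 0.006037 K/W
R_total = 0.1145 K/W
Q = ΔT / R_total = 209 / 0.1145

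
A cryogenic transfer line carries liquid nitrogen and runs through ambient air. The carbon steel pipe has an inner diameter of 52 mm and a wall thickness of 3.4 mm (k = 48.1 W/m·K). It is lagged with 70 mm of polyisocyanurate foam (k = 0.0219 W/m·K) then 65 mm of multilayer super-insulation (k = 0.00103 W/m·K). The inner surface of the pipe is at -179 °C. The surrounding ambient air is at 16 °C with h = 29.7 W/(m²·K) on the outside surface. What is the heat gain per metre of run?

q′ ≈ 2.25 W/m

Treating each annulus and film as a series resistance:
R_carbon steel pipe wall = ln(29.4/26)/(2π×48.1×1) = 4.066×10^-4 K/W
R_polyisocyanurate foam = ln(99.4/29.4)/(2π×0.0219×1) = 8.853 K/W
R_multilayer super-insulation = ln(164.4/99.4)/(2π×0.00103×1) = 77.75 K/W
R_outer film = 1/(h_o·2πr_oL) = 1/(29.7×2π×0.1644×1) = 0.0326 K/W
R_total = 86.63 K/W
Q = ΔT/R_total = 195/86.63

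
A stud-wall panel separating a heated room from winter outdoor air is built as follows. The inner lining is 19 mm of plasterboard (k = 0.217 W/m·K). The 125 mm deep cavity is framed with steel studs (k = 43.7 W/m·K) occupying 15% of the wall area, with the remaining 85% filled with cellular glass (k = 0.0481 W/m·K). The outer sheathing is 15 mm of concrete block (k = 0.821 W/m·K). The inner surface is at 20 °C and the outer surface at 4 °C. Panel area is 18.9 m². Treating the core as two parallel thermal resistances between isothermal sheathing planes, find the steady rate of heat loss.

Sheathing layers in series; stud and cavity paths in parallel between them.
R_inner = 0.019/(0.217×18.9) = 0.004633 K/W
R_stud  = 0.125/(43.7×0.15×18.9) = 0.001009 K/W
R_cav   = 0.125/(0.0481×0.85×18.9) = 0.1618 K/W
1/R_core = 1/R_stud + 1/R_cav → R_core = 0.001003 K/W
R_outer = 0.015/(0.821×18.9) = 9.667×10^-4 K/W
R_total = 0.006602 K/W
Q = ΔT/R_total = 16/0.006602

Q ≈ 2420 W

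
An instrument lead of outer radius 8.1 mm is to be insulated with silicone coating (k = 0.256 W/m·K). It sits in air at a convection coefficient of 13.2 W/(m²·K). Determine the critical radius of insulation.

r_cr ≈ 19.4 mm

For a cylinder r_cr = k/h = 0.256/13.2
r_cr = 19.4 mm; since the bare radius (8.1 mm) is below r_cr, adding a thin layer of insulation will *increase* heat loss.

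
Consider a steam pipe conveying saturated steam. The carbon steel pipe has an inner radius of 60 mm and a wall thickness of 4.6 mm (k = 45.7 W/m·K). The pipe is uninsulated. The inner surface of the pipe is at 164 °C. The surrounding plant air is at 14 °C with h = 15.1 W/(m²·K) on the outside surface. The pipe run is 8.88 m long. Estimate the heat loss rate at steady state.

Treating each annulus and film as a series resistance:
R_carbon steel pipe wall = ln(64.6/60)/(2π×45.7×8.88) = 2.897×10^-5 K/W
R_outer film = 1/(h_o·2πr_oL) = 1/(15.1×2π×0.0646×8.88) = 0.01837 K/W
R_total = 0.0184 K/W
Q = ΔT/R_total = 150/0.0184

Q ≈ 8150 W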